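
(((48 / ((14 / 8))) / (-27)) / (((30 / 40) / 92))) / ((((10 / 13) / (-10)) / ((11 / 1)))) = 3367936 / 189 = 17819.77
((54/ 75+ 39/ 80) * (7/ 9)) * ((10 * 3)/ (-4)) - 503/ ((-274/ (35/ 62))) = -4082169/ 679520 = -6.01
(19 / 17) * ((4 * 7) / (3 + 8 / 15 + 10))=1140 / 493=2.31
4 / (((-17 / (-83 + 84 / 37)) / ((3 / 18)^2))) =0.53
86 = 86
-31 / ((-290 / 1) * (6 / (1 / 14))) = 31 / 24360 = 0.00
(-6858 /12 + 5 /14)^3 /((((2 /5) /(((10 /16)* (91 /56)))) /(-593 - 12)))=1570641679553375 /5488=286195641318.03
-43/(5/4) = -172/5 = -34.40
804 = 804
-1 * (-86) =86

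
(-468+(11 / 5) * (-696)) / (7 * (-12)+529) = -9996 / 2225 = -4.49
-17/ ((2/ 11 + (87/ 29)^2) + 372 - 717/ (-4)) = -748/ 24659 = -0.03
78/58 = 39/29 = 1.34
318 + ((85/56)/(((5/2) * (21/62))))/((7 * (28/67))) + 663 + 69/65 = 3680665501/3745560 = 982.67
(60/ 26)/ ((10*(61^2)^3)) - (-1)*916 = 916.00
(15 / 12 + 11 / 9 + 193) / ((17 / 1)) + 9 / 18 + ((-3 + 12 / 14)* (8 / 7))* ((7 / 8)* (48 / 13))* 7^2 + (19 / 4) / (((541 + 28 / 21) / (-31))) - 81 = -456.97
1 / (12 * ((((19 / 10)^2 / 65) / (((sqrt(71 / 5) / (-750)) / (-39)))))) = 0.00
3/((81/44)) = 44/27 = 1.63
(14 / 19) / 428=7 / 4066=0.00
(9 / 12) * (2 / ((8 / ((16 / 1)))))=3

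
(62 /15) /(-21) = -62 /315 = -0.20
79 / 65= 1.22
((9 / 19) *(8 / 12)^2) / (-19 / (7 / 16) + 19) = -28 / 3249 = -0.01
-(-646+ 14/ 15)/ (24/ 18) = 2419/ 5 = 483.80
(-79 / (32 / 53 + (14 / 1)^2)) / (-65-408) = 0.00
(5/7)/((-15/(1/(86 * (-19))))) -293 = -10054001/34314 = -293.00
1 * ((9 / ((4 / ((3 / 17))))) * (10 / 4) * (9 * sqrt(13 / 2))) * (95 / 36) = 12825 * sqrt(26) / 1088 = 60.11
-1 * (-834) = 834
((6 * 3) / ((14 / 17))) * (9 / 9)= 153 / 7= 21.86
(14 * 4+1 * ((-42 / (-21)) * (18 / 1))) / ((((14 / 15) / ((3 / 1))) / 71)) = 146970 / 7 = 20995.71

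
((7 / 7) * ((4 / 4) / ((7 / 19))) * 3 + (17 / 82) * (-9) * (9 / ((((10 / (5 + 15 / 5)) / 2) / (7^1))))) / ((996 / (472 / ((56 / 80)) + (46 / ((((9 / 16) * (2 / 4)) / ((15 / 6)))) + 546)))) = -4416975011 / 15007230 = -294.32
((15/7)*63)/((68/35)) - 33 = 2481/68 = 36.49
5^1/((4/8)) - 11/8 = 69/8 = 8.62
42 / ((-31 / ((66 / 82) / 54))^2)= 847 / 87233814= 0.00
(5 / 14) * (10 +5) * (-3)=-225 / 14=-16.07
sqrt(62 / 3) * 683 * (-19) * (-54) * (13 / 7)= 5916278.29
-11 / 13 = -0.85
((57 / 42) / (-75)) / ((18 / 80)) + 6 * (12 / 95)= 12164 / 17955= 0.68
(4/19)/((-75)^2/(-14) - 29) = -56/114589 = -0.00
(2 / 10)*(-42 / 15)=-14 / 25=-0.56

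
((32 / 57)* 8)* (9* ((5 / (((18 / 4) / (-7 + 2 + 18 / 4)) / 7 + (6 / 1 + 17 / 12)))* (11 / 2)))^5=106057438925800513536 / 220262074117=481505676.14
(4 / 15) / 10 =2 / 75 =0.03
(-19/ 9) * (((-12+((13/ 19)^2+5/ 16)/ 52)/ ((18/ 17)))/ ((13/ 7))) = 142788695/ 11097216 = 12.87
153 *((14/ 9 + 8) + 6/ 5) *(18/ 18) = 8228/ 5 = 1645.60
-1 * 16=-16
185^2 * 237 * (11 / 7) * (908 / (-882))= -13502652350 / 1029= -13122111.13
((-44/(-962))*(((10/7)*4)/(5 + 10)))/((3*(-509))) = -176/15424227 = -0.00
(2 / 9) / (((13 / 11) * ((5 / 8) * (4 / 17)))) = 748 / 585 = 1.28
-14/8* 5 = -35/4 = -8.75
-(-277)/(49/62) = 17174/49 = 350.49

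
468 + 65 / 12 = 5681 / 12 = 473.42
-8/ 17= -0.47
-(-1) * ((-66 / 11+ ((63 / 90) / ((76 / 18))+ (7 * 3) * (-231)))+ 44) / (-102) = 107581 / 2280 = 47.18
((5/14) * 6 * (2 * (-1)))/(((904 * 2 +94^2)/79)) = -395/12418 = -0.03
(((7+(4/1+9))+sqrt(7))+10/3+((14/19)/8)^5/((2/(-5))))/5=5.20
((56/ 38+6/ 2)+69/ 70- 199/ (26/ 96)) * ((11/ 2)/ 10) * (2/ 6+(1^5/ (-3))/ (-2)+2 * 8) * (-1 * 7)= 4577345421/ 98800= 46329.41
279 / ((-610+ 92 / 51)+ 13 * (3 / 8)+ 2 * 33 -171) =-113832 / 288995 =-0.39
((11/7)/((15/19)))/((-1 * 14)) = -209/1470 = -0.14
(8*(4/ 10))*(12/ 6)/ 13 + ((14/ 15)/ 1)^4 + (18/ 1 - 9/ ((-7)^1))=94610731/ 4606875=20.54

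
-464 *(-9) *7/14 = 2088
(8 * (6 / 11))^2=19.04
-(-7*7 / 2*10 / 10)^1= 49 / 2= 24.50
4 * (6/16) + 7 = 17/2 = 8.50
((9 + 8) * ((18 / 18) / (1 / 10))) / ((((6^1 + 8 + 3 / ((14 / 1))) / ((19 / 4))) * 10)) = 5.68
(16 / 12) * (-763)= -3052 / 3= -1017.33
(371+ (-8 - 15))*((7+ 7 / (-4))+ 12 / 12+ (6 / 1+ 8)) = 7047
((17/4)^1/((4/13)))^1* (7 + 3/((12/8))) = 1989/16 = 124.31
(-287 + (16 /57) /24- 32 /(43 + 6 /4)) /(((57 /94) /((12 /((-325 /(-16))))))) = -26341771904 /93977325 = -280.30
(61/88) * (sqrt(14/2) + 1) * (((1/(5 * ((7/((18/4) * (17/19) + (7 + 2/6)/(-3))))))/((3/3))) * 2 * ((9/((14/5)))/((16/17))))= 561017/2621696 + 561017 * sqrt(7)/2621696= 0.78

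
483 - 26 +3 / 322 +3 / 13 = 1914007 / 4186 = 457.24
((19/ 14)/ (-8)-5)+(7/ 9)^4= -3529907/ 734832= -4.80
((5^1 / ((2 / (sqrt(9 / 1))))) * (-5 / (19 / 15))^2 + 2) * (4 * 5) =858190 / 361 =2377.26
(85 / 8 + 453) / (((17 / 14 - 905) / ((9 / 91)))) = -33381 / 657956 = -0.05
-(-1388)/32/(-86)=-347/688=-0.50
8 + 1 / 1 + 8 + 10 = 27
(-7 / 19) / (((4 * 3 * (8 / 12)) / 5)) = -0.23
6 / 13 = 0.46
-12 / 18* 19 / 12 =-19 / 18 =-1.06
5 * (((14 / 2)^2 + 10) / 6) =295 / 6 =49.17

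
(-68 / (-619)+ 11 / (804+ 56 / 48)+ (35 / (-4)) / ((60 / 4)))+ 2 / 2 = 0.54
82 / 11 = 7.45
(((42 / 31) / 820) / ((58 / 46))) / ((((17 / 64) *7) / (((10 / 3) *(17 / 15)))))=1472 / 552885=0.00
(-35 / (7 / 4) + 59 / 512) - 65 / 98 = -515509 / 25088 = -20.55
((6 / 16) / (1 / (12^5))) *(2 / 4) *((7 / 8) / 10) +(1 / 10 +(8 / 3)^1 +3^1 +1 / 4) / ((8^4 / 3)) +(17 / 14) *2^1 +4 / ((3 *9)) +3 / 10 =12650383489 / 3096576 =4085.28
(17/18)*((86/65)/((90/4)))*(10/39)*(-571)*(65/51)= -98212/9477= -10.36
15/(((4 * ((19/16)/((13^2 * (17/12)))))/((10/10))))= 14365/19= 756.05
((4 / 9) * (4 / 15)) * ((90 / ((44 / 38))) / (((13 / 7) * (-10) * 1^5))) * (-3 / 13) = 1064 / 9295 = 0.11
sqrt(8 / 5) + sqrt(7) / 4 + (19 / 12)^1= sqrt(7) / 4 + 2*sqrt(10) / 5 + 19 / 12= 3.51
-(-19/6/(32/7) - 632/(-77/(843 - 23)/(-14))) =199005623/2112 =94226.15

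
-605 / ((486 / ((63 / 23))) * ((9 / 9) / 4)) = -8470 / 621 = -13.64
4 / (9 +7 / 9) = 9 / 22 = 0.41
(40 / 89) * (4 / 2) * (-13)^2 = 13520 / 89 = 151.91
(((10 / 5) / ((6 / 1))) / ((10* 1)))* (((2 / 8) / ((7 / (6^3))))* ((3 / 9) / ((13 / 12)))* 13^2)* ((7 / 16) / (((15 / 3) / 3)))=351 / 100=3.51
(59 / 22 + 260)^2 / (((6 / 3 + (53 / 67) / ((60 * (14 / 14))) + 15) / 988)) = 2550850715580 / 636581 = 4007110.98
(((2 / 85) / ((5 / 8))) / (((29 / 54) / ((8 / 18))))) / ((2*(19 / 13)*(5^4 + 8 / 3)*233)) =0.00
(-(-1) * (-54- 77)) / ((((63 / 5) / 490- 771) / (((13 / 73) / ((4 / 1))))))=22925 / 3030522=0.01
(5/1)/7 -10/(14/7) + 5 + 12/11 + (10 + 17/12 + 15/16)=52333/3696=14.16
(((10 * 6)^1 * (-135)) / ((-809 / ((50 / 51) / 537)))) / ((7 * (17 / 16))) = 720000 / 292952653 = 0.00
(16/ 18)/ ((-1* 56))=-1/ 63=-0.02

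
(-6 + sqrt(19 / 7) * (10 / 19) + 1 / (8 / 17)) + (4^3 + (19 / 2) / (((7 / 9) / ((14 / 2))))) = 10 * sqrt(133) / 133 + 1165 / 8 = 146.49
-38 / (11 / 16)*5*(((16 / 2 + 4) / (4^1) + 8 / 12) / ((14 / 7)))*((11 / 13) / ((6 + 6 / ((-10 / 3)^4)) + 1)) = -83600000 / 1374477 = -60.82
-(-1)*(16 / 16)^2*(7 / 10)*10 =7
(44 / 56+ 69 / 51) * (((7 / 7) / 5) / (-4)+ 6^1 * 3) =182731 / 4760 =38.39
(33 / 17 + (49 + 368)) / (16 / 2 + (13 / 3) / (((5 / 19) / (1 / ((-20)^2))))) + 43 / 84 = 3624756557 / 68896716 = 52.61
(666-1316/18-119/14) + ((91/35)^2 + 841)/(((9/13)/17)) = 3210241/150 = 21401.61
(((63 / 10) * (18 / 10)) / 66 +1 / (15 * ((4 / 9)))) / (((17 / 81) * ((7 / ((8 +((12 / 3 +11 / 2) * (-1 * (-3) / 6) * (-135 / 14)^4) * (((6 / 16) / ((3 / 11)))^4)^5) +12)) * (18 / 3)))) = 874919.81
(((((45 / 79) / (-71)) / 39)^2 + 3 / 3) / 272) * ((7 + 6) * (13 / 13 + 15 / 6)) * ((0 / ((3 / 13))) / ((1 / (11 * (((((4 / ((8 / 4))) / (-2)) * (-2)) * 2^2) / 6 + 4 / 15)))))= 0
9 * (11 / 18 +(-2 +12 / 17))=-209 / 34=-6.15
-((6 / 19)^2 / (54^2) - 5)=146204 / 29241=5.00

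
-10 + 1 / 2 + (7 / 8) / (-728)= -7905 / 832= -9.50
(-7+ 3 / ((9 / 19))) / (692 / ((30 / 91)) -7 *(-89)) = -10 / 40831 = -0.00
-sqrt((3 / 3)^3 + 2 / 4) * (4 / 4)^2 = -sqrt(6) / 2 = -1.22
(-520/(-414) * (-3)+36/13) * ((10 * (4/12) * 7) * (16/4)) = -250880/2691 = -93.23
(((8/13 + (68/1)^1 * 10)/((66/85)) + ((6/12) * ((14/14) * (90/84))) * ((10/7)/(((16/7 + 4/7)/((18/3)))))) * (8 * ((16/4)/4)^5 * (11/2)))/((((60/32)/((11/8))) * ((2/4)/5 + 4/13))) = 232065350/3339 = 69501.45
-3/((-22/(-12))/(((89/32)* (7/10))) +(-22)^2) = -5607/906356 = -0.01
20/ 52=5/ 13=0.38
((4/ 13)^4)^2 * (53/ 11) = 3473408/ 8973037931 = 0.00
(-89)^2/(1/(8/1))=63368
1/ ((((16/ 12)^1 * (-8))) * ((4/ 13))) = -39/ 128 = -0.30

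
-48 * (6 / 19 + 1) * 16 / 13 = -19200 / 247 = -77.73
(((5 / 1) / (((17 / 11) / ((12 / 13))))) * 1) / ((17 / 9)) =5940 / 3757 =1.58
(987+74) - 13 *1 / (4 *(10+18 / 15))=1060.71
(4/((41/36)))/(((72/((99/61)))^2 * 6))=363/1220488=0.00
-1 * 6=-6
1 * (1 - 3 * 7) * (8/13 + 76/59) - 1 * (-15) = -17695/767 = -23.07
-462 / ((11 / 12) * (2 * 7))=-36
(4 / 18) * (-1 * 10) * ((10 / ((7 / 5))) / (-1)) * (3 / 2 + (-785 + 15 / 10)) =-782000 / 63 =-12412.70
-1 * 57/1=-57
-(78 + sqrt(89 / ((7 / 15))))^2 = -(sqrt(9345) + 546)^2 / 49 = -8429.06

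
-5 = -5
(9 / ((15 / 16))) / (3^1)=3.20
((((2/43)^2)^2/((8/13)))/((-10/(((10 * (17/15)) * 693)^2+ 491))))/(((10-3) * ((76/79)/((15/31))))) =-190053971367/56382866092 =-3.37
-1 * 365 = -365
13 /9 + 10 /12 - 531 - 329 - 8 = -15583 /18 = -865.72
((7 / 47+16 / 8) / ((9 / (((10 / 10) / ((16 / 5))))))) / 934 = 505 / 6321312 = 0.00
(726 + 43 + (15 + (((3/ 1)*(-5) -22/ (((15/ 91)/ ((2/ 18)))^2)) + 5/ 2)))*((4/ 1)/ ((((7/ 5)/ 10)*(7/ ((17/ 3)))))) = 1887463148/ 107163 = 17613.01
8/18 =4/9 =0.44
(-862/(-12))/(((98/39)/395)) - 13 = 2210637/196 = 11278.76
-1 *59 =-59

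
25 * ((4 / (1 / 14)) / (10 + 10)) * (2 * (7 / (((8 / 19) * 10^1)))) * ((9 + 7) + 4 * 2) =5586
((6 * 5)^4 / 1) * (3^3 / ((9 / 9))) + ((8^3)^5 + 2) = 35184393958834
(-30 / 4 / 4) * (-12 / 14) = 1.61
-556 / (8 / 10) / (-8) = 695 / 8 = 86.88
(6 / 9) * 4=8 / 3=2.67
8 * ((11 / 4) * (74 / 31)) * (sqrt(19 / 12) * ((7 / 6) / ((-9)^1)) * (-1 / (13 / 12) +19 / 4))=-566951 * sqrt(57) / 130572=-32.78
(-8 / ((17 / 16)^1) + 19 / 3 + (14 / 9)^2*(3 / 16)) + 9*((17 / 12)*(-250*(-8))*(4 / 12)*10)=156058637 / 1836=84999.26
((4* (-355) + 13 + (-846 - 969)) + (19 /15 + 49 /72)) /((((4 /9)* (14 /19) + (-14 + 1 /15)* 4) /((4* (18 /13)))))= 198226449 /615836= 321.88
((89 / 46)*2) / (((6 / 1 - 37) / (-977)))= 86953 / 713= 121.95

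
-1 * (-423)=423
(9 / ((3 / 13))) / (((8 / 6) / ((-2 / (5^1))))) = -117 / 10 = -11.70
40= 40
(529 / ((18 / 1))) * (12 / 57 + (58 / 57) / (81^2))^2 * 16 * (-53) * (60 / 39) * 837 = -863287433427632000 / 606054784959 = -1424437.95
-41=-41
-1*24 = -24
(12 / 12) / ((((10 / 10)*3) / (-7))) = -7 / 3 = -2.33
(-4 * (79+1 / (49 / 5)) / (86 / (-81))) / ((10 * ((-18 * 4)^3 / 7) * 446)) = -323 / 257752320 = -0.00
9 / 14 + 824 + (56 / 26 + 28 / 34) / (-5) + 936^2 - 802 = 13553546193 / 15470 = 876118.05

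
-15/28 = -0.54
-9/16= -0.56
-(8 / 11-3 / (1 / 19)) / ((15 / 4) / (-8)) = -19808 / 165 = -120.05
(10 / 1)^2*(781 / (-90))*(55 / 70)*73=-3135715 / 63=-49773.25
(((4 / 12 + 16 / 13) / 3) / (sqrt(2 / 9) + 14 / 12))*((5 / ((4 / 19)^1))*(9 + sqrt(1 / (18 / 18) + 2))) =-17385*sqrt(2) / 533 - 5795*sqrt(6) / 1599 + 40565*sqrt(3) / 3198 + 121695 / 1066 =81.13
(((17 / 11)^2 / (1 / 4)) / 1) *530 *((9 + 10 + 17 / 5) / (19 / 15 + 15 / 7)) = 720511680 / 21659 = 33266.16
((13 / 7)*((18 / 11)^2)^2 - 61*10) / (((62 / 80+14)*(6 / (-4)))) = 26.92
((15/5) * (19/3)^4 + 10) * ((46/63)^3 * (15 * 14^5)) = 99655851715840/6561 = 15189125394.88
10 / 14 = 5 / 7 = 0.71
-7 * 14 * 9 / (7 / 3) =-378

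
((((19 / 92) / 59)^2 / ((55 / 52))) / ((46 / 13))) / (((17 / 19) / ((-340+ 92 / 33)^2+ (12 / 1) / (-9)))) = 35885306319343 / 86249585702610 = 0.42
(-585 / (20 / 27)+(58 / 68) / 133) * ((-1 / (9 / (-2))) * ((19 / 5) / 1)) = -7142441 / 10710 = -666.89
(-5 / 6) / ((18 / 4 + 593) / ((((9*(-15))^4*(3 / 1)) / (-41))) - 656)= 332150625 / 261468981799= 0.00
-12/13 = -0.92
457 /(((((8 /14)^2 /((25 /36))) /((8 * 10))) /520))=363886250 /9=40431805.56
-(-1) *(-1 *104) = -104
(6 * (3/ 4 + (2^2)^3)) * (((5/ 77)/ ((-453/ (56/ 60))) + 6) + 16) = 42589442/ 4983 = 8546.95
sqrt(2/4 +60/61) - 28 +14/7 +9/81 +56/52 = -2903/117 +sqrt(22082)/122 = -23.59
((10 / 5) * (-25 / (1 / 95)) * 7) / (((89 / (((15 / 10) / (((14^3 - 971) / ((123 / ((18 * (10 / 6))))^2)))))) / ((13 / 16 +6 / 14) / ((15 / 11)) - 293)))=15672818629 / 10099008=1551.92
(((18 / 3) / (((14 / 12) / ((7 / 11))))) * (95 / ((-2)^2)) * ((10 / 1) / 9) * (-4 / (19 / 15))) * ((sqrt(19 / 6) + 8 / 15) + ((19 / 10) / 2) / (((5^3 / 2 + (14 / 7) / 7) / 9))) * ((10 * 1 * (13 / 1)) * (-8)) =55640000 / 293 + 520000 * sqrt(114) / 11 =694632.22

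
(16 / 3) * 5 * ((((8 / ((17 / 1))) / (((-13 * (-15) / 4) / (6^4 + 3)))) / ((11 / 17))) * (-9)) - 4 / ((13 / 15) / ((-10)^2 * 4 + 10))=-71976 / 11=-6543.27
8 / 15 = 0.53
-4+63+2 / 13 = 769 / 13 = 59.15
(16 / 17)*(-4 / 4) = -16 / 17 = -0.94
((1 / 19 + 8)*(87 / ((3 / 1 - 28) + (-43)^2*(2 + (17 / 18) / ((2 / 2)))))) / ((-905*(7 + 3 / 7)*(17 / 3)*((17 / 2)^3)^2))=-4735584 / 526323762725324005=-0.00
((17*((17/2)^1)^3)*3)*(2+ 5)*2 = 1753941/4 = 438485.25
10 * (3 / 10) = 3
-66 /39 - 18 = -256 /13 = -19.69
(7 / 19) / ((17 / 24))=168 / 323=0.52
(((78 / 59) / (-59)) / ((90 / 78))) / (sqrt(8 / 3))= -169 * sqrt(6) / 34810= -0.01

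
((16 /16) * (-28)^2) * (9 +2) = 8624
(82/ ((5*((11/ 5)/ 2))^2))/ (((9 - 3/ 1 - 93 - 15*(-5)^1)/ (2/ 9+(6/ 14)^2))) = -14678/ 160083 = -0.09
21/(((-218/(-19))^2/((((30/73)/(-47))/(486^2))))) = -12635/2139605662968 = -0.00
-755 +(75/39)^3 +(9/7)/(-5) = -57528623/76895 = -748.15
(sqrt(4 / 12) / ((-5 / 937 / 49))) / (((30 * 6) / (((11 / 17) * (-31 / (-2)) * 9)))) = -15656333 * sqrt(3) / 10200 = -2658.58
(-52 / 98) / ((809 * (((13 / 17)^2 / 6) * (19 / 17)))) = -58956 / 9791327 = -0.01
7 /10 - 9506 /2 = -47523 /10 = -4752.30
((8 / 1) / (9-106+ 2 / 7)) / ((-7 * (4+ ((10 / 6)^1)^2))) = 0.00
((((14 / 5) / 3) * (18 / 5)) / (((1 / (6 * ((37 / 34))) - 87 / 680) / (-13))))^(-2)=90535225 / 271749686068224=0.00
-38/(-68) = 19/34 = 0.56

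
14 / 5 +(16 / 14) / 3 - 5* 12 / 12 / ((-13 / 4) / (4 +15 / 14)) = 14992 / 1365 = 10.98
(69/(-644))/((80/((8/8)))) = -3/2240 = -0.00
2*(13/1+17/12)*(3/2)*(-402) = -34773/2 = -17386.50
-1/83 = -0.01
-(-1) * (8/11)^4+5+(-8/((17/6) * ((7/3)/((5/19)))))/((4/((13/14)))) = 1206312957/231723107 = 5.21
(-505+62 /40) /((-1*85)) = 10069 /1700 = 5.92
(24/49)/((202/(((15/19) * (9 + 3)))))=2160/94031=0.02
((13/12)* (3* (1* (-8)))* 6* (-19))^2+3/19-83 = 166919050/19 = 8785213.16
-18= -18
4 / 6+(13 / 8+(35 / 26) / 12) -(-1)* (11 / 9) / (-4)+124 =29507 / 234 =126.10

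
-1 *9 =-9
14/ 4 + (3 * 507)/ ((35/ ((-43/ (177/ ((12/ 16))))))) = -36493/ 8260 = -4.42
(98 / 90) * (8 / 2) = 196 / 45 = 4.36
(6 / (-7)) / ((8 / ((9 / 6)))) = -9 / 56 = -0.16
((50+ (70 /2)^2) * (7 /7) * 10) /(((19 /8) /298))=1599789.47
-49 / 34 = -1.44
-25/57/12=-25/684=-0.04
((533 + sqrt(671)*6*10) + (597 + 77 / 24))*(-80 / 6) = -800*sqrt(671)-135985 / 9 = -35832.38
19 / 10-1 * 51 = -49.10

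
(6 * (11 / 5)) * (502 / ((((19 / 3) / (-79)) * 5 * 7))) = -7852284 / 3325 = -2361.59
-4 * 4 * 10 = -160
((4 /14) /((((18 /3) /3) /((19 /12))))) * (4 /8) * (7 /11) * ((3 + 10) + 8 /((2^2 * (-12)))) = 0.92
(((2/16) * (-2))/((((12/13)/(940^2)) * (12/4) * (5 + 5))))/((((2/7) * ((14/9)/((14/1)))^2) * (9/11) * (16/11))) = -121616495/64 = -1900257.73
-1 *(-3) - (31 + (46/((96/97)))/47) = -65399/2256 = -28.99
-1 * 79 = -79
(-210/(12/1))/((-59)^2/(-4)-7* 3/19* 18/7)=266/13271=0.02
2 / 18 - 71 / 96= -181 / 288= -0.63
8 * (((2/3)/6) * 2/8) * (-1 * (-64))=128/9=14.22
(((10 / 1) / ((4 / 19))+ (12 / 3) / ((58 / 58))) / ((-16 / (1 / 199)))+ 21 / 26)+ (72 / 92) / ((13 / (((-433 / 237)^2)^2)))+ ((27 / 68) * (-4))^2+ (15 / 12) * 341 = 82990513751623422211 / 192895883829765792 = 430.23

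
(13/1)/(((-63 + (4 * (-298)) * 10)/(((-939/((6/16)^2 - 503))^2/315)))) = -5216653312/434396836814045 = -0.00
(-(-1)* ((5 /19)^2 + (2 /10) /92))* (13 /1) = 154193 /166060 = 0.93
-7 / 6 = -1.17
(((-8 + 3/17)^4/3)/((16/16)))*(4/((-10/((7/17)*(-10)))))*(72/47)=210269284512/66733279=3150.89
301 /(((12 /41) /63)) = 259161 /4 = 64790.25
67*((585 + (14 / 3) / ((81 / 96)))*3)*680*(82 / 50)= 17870026136 / 135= 132370563.97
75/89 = 0.84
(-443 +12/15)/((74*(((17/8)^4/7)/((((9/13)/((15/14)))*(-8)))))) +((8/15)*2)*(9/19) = 211994648304/19082460475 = 11.11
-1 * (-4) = 4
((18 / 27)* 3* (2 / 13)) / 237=4 / 3081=0.00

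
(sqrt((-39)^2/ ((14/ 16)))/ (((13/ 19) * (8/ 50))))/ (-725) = -57 * sqrt(14)/ 406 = -0.53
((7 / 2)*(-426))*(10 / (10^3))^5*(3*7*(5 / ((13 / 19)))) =-594909 / 26000000000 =-0.00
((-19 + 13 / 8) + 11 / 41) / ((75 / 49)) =-274939 / 24600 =-11.18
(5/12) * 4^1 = 5/3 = 1.67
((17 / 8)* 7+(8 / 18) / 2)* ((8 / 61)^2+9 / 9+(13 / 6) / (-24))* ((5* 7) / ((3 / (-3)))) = -18895696015 / 38579328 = -489.79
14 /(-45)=-14 /45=-0.31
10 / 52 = 5 / 26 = 0.19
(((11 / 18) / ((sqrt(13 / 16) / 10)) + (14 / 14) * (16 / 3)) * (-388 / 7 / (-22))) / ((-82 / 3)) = -1940 * sqrt(13) / 11193- 1552 / 3157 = -1.12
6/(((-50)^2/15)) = 9/250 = 0.04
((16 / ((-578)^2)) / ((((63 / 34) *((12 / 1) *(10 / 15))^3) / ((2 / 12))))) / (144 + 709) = 1 / 101383567488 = 0.00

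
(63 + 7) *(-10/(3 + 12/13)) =-9100/51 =-178.43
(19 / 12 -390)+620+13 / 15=4649 / 20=232.45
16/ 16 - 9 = -8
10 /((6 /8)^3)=640 /27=23.70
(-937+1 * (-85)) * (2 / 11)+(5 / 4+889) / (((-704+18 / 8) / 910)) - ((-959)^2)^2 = -3730881774219645 / 4411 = -845813143101.26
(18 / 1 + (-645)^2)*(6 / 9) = 277362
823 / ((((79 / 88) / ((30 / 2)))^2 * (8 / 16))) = 2867990400 / 6241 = 459540.20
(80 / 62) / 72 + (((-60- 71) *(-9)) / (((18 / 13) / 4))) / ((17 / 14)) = 13303921 / 4743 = 2804.96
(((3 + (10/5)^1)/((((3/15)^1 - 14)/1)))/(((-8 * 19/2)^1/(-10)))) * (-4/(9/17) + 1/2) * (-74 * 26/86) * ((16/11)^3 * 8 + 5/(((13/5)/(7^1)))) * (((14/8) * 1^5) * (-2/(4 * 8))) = 31.34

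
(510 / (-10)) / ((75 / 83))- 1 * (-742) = 17139 / 25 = 685.56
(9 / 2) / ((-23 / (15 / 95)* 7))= -27 / 6118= -0.00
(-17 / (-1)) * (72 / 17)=72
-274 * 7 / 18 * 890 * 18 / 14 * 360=-43894800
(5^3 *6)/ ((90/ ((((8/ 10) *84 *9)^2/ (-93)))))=-1016064/ 31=-32776.26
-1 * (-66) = 66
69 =69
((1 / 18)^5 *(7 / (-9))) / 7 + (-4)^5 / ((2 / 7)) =-60949905409 / 17006112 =-3584.00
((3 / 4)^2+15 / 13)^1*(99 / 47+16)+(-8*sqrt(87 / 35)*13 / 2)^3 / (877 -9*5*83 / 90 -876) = 303807 / 9776+8155264*sqrt(3045) / 33075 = 13637.12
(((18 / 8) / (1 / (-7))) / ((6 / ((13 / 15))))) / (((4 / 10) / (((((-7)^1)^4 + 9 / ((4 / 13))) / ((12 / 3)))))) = -884611 / 256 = -3455.51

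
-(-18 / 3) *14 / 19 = 84 / 19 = 4.42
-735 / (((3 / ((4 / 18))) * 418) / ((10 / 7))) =-350 / 1881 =-0.19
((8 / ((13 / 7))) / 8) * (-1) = -7 / 13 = -0.54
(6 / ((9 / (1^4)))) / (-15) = -2 / 45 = -0.04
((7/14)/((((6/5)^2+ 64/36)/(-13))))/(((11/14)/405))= -8292375/7964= -1041.23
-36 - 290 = -326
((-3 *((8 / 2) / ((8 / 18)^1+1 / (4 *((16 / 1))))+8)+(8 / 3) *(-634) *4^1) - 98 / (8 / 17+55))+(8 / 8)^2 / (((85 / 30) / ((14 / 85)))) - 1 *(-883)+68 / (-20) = -257168049436 / 43331793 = -5934.86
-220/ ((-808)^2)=-55/ 163216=-0.00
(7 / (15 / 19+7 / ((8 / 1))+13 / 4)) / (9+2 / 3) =1064 / 7221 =0.15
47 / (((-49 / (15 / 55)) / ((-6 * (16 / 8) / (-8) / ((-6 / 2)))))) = 141 / 1078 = 0.13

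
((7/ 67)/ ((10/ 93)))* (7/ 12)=0.57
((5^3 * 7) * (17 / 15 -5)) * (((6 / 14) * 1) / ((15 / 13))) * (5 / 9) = -18850 / 27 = -698.15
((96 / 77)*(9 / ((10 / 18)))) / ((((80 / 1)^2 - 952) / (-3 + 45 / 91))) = -73872 / 7952945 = -0.01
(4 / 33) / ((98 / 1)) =2 / 1617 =0.00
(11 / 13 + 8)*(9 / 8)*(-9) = -9315 / 104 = -89.57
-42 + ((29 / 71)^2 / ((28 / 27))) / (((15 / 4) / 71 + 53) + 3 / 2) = -323378175 / 7700021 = -42.00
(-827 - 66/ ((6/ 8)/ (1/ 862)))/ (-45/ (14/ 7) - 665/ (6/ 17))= 1069443/ 2465320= 0.43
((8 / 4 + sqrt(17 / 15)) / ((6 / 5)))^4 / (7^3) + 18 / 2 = 275 * sqrt(255) / 71442 + 36256993 / 4000752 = 9.12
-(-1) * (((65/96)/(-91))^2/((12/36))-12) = -1806311/150528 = -12.00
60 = 60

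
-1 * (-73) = 73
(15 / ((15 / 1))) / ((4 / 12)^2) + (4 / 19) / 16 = 685 / 76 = 9.01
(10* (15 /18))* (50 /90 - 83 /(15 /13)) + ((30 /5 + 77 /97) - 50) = -1670977 /2619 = -638.02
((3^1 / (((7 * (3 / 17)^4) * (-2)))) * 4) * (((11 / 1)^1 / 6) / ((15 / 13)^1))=-11943503 / 8505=-1404.29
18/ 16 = 9/ 8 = 1.12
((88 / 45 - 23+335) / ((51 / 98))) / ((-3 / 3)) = -1384544 / 2295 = -603.29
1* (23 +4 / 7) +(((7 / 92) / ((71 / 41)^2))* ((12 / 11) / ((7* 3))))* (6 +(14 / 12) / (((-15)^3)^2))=14386847827863619 / 610146414281250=23.58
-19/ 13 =-1.46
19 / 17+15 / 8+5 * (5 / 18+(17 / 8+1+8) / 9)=1616 / 153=10.56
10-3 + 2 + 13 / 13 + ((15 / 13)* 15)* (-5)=-995 / 13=-76.54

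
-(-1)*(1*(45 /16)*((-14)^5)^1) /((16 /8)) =-756315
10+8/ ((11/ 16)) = 238/ 11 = 21.64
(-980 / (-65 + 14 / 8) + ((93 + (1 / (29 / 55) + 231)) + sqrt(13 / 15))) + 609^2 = sqrt(195) / 15 + 2723658680 / 7337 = 371223.32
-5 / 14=-0.36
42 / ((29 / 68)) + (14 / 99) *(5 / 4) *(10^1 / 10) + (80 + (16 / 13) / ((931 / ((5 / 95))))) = 178.66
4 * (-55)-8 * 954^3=-6946005532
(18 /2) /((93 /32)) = 96 /31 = 3.10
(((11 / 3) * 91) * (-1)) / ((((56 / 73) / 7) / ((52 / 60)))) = -949949 / 360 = -2638.75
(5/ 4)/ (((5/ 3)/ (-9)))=-6.75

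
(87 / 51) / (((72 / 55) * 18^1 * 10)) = 319 / 44064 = 0.01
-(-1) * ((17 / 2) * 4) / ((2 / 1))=17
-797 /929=-0.86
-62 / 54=-31 / 27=-1.15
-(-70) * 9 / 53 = 630 / 53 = 11.89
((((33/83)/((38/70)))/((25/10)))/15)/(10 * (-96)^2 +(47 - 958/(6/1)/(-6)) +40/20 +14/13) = 36036/170184990725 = 0.00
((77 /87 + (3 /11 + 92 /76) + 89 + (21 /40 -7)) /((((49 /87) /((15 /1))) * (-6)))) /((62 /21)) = -185233809 /1451296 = -127.63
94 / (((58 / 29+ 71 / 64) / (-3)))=-18048 / 199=-90.69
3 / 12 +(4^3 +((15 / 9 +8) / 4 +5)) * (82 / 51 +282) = 12395801 / 612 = 20254.58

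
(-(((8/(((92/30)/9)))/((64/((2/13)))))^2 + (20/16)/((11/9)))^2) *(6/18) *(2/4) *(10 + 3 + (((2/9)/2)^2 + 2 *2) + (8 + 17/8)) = -905124035577049625/190139045299027968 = -4.76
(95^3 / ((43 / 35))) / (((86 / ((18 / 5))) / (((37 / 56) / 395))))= 57101175 / 1168568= 48.86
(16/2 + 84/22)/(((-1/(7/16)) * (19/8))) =-455/209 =-2.18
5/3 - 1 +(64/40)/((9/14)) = 142/45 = 3.16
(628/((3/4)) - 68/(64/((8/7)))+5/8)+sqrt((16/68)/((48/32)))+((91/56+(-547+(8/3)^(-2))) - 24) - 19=248.91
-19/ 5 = -3.80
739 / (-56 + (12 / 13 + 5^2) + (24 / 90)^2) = -2161575 / 87767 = -24.63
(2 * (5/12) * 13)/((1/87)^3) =14267565/2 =7133782.50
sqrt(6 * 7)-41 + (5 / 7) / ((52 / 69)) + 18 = -8027 / 364 + sqrt(42) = -15.57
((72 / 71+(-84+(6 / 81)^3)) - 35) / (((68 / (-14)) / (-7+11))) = 2308374922 / 23757381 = 97.16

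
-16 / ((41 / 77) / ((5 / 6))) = -3080 / 123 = -25.04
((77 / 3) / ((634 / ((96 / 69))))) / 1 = 1232 / 21873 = 0.06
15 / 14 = 1.07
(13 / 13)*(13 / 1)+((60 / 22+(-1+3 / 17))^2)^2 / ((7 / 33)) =58302188129 / 778165157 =74.92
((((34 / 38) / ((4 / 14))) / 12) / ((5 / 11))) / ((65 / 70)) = 9163 / 14820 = 0.62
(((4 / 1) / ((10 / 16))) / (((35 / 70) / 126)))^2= 65028096 / 25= 2601123.84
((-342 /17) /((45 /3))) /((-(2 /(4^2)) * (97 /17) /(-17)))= -15504 /485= -31.97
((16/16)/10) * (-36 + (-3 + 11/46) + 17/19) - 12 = -27595/1748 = -15.79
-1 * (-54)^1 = 54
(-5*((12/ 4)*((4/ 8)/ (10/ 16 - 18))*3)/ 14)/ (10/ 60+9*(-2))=-540/ 104111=-0.01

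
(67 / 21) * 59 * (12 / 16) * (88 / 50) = 43483 / 175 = 248.47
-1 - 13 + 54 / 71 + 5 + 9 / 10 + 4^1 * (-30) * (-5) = 420789 / 710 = 592.66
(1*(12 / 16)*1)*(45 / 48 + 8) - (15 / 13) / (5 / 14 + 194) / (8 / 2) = 5057219 / 754624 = 6.70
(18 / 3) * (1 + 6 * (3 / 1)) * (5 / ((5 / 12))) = 1368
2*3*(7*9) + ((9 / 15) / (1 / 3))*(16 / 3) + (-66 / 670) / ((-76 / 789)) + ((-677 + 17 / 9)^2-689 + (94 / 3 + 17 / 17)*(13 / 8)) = 1878830950741 / 4124520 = 455527.18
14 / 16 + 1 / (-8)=0.75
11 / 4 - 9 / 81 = 95 / 36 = 2.64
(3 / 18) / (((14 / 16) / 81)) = 108 / 7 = 15.43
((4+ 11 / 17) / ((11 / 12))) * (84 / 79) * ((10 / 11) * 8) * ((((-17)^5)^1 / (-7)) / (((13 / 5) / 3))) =14432428800 / 1573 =9175097.77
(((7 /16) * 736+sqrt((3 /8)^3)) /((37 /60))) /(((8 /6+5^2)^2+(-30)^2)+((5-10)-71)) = 405 * sqrt(6) /4042472+24840 /72187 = 0.34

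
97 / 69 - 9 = -524 / 69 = -7.59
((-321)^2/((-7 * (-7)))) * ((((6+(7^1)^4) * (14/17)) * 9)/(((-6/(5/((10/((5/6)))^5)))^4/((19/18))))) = 327248198125/65695311230579933693607936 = 0.00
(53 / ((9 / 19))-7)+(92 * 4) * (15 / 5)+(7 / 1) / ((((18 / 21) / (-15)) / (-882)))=983285 / 9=109253.89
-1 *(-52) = 52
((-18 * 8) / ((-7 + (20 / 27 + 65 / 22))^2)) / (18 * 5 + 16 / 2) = -25404192 / 188815081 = -0.13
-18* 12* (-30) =6480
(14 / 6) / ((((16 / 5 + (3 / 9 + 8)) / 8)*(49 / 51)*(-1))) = -2040 / 1211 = -1.68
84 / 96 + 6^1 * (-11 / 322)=863 / 1288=0.67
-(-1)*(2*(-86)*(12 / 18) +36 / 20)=-1693 / 15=-112.87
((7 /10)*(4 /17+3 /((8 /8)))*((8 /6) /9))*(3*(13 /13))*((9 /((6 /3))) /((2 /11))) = 847 /34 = 24.91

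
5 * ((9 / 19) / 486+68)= 340.00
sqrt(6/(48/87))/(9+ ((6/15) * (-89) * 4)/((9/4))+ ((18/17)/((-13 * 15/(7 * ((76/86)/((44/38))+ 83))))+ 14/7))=-4703985 * sqrt(174)/1043770036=-0.06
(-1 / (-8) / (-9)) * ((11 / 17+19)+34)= -38 / 51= -0.75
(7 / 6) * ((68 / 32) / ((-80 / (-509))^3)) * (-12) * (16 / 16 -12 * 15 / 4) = 172620747761 / 512000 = 337149.90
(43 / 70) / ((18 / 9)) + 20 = 20.31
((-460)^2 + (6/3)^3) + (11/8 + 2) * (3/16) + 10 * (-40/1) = 27034705/128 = 211208.63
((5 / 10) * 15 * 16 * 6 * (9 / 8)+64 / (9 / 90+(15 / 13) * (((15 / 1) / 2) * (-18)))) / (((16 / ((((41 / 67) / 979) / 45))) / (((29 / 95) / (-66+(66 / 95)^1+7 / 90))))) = -1948015985 / 592229946550396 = -0.00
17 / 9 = 1.89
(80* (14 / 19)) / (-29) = -1120 / 551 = -2.03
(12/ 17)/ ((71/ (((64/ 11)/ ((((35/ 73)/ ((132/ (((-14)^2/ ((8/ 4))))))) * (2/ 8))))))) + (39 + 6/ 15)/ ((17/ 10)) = 49320946/ 2070005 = 23.83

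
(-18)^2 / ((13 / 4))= 1296 / 13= 99.69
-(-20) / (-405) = -4 / 81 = -0.05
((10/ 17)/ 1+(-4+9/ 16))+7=1129/ 272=4.15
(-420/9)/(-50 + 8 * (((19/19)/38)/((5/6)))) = 6650/7089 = 0.94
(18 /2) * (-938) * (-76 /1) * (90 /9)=6415920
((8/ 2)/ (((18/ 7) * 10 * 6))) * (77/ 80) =539/ 21600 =0.02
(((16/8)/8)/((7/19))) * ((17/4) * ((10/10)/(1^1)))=323/112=2.88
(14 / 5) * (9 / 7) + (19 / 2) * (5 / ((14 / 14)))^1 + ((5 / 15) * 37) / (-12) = 50.07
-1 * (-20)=20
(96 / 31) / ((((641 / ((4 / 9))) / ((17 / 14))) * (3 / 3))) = 1088 / 417291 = 0.00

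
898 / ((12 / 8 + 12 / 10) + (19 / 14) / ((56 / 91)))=502880 / 2747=183.07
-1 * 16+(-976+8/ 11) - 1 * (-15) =-10739/ 11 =-976.27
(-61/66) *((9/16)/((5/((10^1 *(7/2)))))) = -1281/352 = -3.64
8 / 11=0.73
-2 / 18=-0.11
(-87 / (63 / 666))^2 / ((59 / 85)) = 3523066740 / 2891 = 1218632.56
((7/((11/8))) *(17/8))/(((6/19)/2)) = 2261/33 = 68.52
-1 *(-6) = 6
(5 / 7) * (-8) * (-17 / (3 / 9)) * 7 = 2040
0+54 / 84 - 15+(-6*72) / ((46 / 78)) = -240495 / 322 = -746.88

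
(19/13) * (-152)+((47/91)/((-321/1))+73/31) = -199038470/905541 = -219.80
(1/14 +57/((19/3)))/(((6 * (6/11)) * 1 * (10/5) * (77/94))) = 5969/3528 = 1.69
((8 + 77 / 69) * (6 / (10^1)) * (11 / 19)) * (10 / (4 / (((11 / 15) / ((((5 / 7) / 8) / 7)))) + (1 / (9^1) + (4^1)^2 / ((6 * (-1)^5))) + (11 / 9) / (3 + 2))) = -671281380 / 47518069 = -14.13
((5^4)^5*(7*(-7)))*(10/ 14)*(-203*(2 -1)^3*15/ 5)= 2032756805419921875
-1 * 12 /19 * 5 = -60 /19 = -3.16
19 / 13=1.46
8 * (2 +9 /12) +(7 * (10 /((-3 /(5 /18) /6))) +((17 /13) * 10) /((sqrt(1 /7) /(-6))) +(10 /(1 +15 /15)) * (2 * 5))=298 /9- 1020 * sqrt(7) /13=-174.48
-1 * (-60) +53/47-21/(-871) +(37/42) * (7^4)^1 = 534551687/245622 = 2176.32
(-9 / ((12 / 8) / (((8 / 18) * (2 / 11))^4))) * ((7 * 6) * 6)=-0.06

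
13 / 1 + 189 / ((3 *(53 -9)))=635 / 44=14.43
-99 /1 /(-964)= 99 /964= 0.10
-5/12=-0.42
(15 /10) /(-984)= -1 /656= -0.00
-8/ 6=-1.33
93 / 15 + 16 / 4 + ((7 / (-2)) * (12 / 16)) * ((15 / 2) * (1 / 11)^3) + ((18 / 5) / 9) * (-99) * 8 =-32648343 / 106480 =-306.61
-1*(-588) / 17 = 588 / 17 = 34.59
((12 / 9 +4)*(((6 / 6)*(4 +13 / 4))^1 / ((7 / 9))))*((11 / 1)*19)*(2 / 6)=24244 / 7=3463.43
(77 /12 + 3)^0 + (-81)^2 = 6562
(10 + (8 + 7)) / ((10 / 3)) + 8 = 15.50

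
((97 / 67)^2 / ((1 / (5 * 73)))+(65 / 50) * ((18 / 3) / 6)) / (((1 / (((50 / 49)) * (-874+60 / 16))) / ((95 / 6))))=-18960511914775 / 1759688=-10774928.23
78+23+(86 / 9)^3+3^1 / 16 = 11357147 / 11664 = 973.69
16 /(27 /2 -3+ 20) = 32 /61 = 0.52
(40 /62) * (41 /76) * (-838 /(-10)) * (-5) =-85895 /589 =-145.83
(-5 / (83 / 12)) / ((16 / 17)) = -255 / 332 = -0.77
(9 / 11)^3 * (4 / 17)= 2916 / 22627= 0.13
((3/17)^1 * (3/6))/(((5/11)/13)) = 429/170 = 2.52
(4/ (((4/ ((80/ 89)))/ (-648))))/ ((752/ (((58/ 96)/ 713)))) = -3915/ 5964958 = -0.00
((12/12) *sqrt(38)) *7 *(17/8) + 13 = 13 + 119 *sqrt(38)/8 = 104.70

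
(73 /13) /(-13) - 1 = -242 /169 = -1.43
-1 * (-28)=28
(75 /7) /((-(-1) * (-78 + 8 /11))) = -33 /238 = -0.14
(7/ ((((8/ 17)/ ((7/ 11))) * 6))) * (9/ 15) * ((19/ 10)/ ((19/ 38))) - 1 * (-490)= 2171827/ 4400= 493.60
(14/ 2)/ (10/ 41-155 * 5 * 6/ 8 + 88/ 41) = -1148/ 94933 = -0.01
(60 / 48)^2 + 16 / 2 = 153 / 16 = 9.56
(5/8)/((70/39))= 39/112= 0.35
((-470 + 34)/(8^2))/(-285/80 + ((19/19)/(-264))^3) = 125348256/65549089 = 1.91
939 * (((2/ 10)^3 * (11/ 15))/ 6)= 3443/ 3750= 0.92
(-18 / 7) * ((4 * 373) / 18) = -1492 / 7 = -213.14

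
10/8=5/4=1.25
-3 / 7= -0.43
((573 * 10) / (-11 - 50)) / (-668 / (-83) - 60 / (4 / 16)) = 237795 / 587186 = 0.40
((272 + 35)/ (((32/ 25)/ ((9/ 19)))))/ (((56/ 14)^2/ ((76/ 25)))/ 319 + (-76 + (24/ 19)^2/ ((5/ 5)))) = -1.53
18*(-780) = -14040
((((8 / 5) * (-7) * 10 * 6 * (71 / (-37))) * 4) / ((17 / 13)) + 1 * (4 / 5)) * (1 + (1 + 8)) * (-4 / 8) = -12407636 / 629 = -19725.97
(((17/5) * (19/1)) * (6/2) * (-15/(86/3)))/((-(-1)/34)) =-148257/43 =-3447.84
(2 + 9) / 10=11 / 10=1.10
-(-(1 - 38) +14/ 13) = -495/ 13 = -38.08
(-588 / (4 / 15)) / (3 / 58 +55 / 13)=-1662570 / 3229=-514.89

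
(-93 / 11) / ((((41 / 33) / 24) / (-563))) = 3769848 / 41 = 91947.51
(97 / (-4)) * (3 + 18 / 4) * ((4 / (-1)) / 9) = 485 / 6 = 80.83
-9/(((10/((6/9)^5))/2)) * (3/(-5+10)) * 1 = -32/225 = -0.14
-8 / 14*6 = -24 / 7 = -3.43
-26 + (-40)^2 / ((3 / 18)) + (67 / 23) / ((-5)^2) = 5505117 / 575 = 9574.12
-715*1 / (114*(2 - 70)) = 0.09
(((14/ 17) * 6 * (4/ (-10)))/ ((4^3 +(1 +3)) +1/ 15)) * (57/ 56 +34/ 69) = -17511/ 399211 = -0.04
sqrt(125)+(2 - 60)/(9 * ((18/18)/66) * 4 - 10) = 319/52+5 * sqrt(5) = 17.31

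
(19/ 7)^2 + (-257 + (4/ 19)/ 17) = -3950740/ 15827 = -249.62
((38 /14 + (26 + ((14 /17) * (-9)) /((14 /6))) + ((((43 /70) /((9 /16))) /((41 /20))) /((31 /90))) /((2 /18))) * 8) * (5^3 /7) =5967849000 /1058743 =5636.73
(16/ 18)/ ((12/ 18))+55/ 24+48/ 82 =1381/ 328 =4.21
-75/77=-0.97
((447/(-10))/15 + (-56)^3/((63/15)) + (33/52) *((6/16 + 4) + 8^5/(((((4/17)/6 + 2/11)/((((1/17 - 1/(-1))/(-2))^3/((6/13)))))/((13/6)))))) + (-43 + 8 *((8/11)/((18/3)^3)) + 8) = -2971548857596691/27672559200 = -107382.51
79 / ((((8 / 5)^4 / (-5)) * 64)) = -246875 / 262144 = -0.94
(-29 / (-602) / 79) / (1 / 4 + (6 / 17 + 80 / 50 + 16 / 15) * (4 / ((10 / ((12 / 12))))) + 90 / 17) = 0.00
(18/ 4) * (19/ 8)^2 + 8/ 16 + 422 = 57329/ 128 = 447.88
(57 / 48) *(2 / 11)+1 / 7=221 / 616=0.36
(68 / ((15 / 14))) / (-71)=-952 / 1065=-0.89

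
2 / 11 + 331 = 3643 / 11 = 331.18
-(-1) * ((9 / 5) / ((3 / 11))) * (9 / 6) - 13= -31 / 10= -3.10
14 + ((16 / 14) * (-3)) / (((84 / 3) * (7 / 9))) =13.84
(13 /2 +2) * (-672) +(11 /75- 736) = -483589 /75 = -6447.85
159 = 159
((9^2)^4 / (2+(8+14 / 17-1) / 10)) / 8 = 3658971285 / 1892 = 1933917.17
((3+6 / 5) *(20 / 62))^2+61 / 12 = 6.92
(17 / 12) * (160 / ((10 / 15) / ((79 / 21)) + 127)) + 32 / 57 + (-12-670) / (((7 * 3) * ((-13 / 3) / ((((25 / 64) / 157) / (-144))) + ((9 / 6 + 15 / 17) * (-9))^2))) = 1337621903945456 / 570763936259811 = 2.34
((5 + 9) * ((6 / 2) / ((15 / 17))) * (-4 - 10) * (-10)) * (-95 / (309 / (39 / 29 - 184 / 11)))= 3106523560 / 98571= 31515.59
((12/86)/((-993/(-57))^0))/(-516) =-1/3698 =-0.00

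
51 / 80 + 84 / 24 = 331 / 80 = 4.14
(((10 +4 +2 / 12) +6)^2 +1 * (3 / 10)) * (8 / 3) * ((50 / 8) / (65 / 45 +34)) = 366295 / 1914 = 191.38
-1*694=-694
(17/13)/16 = 17/208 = 0.08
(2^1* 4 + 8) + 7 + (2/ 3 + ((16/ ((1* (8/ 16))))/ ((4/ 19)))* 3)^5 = 4826172445705589/ 243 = 19860791957636.17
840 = 840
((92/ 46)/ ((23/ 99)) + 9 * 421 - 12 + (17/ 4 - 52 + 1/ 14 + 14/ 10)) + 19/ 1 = 12101823/ 3220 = 3758.33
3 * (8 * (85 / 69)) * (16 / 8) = 1360 / 23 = 59.13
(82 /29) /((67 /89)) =7298 /1943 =3.76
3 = 3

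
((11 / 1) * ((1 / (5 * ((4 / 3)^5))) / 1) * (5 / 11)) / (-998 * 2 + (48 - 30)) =-243 / 2025472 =-0.00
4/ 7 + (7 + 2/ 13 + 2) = 885/ 91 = 9.73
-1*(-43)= 43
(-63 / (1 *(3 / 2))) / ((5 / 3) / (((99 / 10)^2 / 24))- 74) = 205821 / 360637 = 0.57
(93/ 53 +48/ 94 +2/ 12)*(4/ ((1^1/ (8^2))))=4652672/ 7473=622.60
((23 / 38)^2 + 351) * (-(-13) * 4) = 6595849 / 361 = 18271.05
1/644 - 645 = -415379/644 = -645.00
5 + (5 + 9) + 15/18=119/6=19.83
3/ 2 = 1.50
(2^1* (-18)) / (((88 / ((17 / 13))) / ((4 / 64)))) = -0.03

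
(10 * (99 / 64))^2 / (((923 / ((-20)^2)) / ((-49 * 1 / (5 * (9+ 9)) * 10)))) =-33350625 / 59072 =-564.58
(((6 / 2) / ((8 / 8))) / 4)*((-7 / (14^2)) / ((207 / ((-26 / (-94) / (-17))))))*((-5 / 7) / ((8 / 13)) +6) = 3523 / 345781632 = 0.00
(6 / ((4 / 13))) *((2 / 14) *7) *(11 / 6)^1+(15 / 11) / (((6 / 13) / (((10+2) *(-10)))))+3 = -13895 / 44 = -315.80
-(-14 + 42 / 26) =161 / 13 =12.38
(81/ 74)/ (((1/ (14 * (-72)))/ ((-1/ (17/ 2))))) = 81648/ 629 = 129.81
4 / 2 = 2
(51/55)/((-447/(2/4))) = -17/16390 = -0.00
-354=-354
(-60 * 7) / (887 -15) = -105 / 218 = -0.48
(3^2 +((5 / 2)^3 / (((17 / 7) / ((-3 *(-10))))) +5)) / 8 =25.88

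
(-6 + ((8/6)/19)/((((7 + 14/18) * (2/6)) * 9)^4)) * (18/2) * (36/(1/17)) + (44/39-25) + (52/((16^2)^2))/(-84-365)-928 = -278121093643164892529/8180063324160000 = -33999.87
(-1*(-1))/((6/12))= 2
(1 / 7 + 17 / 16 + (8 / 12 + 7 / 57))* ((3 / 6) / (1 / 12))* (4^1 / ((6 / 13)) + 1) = 123105 / 1064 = 115.70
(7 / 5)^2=49 / 25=1.96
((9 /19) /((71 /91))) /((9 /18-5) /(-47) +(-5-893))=-76986 /113859647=-0.00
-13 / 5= -2.60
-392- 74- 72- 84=-622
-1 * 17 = -17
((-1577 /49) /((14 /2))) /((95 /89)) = -7387 /1715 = -4.31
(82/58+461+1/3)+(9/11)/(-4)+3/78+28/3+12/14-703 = -80199631/348348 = -230.23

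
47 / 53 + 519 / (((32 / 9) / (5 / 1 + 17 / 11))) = 2230135 / 2332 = 956.32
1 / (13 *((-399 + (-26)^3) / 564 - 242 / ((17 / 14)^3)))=-0.00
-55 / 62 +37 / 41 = 39 / 2542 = 0.02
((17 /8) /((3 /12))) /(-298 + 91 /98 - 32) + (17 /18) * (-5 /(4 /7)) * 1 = -161749 /19512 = -8.29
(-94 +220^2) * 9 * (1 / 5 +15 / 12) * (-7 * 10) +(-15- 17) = -44127563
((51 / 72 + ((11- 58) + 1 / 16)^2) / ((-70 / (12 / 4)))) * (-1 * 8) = 1692547 / 2240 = 755.60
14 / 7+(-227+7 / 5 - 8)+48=-918 / 5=-183.60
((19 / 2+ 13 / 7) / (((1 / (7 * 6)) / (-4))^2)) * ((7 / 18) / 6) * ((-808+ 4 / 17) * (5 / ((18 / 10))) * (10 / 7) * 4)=-40756576000 / 153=-266382849.67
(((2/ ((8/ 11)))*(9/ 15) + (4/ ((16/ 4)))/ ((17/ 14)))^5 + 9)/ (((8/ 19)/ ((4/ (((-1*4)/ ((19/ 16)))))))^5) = -2830094757995429164652718001/ 156114928127914803200000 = -18128.28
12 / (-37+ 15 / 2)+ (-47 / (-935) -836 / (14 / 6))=-138491489 / 386155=-358.64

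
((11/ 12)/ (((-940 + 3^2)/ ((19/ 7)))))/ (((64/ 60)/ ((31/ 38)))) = -1705/ 834176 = -0.00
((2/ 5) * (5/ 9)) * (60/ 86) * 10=200/ 129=1.55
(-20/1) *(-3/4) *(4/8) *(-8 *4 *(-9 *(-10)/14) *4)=-43200/7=-6171.43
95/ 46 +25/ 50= 59/ 23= 2.57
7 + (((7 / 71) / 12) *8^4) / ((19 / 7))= 19.40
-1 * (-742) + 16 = 758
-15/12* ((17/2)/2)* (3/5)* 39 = -1989/16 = -124.31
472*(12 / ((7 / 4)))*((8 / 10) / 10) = 45312 / 175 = 258.93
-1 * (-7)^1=7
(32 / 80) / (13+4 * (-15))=-2 / 235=-0.01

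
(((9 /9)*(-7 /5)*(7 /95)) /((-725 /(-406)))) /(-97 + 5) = 343 /546250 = 0.00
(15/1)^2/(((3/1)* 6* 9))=25/18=1.39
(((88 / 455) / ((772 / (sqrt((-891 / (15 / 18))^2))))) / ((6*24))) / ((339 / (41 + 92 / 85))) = 556479 / 2409894500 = 0.00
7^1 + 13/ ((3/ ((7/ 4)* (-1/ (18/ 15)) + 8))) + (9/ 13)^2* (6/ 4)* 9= 41.82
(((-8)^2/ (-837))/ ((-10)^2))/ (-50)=0.00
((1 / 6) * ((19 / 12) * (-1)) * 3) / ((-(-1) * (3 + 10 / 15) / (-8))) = 19 / 11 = 1.73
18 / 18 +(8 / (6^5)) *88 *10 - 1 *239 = -57614 / 243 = -237.09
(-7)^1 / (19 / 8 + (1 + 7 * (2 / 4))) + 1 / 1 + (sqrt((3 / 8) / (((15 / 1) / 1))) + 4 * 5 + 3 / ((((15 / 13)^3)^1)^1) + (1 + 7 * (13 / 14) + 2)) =sqrt(10) / 20 + 778009 / 24750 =31.59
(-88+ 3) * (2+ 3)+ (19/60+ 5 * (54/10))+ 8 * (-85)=-64661/60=-1077.68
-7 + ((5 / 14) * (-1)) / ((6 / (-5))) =-563 / 84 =-6.70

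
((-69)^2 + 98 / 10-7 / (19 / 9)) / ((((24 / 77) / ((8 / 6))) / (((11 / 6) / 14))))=54802231 / 20520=2670.67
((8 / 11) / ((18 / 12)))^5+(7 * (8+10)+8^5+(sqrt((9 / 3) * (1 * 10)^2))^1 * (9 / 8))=32913.51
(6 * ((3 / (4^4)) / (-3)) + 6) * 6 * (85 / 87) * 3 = 195075 / 1856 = 105.11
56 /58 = 28 /29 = 0.97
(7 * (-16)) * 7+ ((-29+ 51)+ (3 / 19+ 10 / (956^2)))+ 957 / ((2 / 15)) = 55703256875 / 8682392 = 6415.66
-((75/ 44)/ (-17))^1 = 75/ 748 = 0.10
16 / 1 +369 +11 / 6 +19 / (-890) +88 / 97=50207698 / 129495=387.72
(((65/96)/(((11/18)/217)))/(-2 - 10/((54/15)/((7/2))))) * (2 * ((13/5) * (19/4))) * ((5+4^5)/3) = -6452944407/37136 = -173765.20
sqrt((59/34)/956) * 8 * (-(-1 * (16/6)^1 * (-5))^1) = -80 * sqrt(479434)/12189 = -4.54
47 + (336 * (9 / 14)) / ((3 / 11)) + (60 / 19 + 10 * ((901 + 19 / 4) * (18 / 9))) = 360186 / 19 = 18957.16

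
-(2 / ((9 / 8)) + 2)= -34 / 9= -3.78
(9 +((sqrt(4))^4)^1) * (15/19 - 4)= -1525/19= -80.26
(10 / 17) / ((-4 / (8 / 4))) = -5 / 17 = -0.29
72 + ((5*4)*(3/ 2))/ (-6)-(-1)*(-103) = -36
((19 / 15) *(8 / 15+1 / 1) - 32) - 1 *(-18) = -2713 / 225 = -12.06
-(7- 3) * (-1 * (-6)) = -24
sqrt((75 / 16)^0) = 1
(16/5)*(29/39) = 464/195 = 2.38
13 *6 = 78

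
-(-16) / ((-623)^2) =16 / 388129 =0.00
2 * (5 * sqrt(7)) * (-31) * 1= -310 * sqrt(7)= -820.18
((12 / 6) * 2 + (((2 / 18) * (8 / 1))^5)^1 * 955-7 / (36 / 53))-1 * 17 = 119669081 / 236196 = 506.65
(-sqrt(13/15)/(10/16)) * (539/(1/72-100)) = 8.03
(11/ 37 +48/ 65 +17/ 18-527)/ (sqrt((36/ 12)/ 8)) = -22728107*sqrt(6)/ 64935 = -857.35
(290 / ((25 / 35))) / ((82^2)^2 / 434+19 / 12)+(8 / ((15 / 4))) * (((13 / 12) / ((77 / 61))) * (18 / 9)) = 3445628128312 / 939975425235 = 3.67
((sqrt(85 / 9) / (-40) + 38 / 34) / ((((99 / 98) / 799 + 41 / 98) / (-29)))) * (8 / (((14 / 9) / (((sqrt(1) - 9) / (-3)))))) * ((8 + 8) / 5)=-39777792 / 11735 + 1482944 * sqrt(85) / 58675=-3156.66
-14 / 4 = -7 / 2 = -3.50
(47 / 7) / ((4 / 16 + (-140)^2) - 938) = 188 / 522543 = 0.00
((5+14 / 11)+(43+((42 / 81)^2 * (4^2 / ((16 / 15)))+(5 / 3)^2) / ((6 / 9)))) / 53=106009 / 94446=1.12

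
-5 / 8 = -0.62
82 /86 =41 /43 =0.95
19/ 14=1.36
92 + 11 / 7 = 93.57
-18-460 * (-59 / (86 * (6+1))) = 8152 / 301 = 27.08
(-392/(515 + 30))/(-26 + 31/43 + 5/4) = 67424/2252485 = 0.03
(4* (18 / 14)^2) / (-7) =-324 / 343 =-0.94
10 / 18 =5 / 9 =0.56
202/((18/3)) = 101/3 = 33.67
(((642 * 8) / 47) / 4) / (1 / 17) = 21828 / 47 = 464.43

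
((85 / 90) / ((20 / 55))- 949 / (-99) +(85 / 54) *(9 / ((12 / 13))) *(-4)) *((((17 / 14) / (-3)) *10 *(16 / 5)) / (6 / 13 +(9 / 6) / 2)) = 68900728 / 130977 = 526.05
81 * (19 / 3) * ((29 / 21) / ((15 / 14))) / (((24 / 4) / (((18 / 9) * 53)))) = 58406 / 5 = 11681.20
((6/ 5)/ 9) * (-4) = -8/ 15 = -0.53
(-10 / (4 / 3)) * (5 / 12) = -25 / 8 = -3.12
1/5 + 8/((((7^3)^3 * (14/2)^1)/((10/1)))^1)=282475649/1412376245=0.20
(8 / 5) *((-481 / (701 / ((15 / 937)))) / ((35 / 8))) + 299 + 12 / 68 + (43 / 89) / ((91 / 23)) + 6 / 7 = 135721532745597 / 452176443355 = 300.15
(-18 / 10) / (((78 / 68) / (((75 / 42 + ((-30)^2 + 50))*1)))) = -10455 / 7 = -1493.57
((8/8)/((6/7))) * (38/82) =133/246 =0.54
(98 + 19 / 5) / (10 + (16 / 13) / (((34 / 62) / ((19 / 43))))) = 4837027 / 522270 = 9.26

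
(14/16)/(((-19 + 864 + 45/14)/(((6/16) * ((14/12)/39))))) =343/29640000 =0.00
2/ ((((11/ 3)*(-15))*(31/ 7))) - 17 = -17.01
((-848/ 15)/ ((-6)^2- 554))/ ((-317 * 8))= -53/ 1231545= -0.00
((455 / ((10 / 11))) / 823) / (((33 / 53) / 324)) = 316.45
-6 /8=-3 /4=-0.75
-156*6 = -936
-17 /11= -1.55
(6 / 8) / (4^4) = 3 / 1024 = 0.00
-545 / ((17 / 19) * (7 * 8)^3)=-10355 / 2985472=-0.00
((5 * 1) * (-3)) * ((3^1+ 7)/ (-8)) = 75/ 4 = 18.75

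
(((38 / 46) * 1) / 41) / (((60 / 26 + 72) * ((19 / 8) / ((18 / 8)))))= 39 / 151823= 0.00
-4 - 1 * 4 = -8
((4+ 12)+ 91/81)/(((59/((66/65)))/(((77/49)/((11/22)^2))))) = 1342616/724815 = 1.85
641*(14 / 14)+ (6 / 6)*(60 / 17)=644.53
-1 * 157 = -157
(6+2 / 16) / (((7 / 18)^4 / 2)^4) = 242879062193188503552 / 678223072849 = 358110881.09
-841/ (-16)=52.56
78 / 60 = 13 / 10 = 1.30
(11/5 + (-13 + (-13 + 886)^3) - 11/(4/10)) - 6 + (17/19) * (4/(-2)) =126414328473/190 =665338570.91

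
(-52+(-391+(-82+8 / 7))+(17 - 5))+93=-2932 / 7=-418.86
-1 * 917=-917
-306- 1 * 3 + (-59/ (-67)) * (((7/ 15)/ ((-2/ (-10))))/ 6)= -372241/ 1206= -308.66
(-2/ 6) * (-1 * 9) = 3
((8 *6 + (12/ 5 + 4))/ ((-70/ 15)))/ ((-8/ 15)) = 153/ 7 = 21.86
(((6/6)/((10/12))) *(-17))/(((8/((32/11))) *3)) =-136/55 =-2.47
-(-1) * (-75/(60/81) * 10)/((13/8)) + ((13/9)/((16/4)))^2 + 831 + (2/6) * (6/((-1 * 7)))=24503299/117936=207.77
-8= -8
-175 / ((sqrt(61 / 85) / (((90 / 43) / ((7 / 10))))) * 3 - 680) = 15802500 * sqrt(5185) / 3537354473339+ 910350000000 / 3537354473339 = 0.26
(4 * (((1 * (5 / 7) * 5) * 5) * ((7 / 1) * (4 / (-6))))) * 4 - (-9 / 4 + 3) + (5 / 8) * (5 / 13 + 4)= -1331.34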